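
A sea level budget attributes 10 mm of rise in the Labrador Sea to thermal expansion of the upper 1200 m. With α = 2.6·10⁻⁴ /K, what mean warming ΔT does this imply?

ΔT = Δh/(αH) = 0.01 / (2.6×10⁻⁴ × 1200) ≈ 0.03205 K

about 0.0321 K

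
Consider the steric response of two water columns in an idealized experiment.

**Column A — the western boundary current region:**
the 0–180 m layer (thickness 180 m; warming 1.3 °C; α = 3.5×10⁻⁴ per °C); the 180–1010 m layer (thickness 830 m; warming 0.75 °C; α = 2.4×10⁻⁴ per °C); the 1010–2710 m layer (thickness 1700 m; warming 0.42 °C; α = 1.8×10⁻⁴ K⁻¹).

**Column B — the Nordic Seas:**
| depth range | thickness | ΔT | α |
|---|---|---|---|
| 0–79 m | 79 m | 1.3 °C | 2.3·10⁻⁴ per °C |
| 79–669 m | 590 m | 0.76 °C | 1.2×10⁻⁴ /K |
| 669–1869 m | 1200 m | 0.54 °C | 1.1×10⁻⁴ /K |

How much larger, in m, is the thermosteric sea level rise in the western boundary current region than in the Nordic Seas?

A Layer 1: 180 × 1.3 × 3.5×10⁻⁴ = 0.08190 m
A 180–1010 m: 0.75 × 2.4×10⁻⁴ × 830 = 0.14940 m
A 1700 × 0.42 × 1.8×10⁻⁴ = 0.12852 m
A total: 0.35982 m
B Layer 1: 1.3 × 2.3×10⁻⁴ × 79 = 0.023621 m
B 79–669 m: 1.2×10⁻⁴ × 590 × 0.76 = 0.053808 m
B 0.54 × 1.1×10⁻⁴ × 1200 = 0.07128 m
B total: 0.148709 m
Difference: 0.35982 − 0.148709 = 0.211111 m

Δh_A − Δh_B ≈ 0.21 m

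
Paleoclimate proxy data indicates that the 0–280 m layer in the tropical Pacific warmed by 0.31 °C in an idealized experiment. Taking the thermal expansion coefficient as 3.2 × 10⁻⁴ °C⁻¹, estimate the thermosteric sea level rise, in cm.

Δh = αΔT·H = 3.2×10⁻⁴ × 0.31 × 280 = 0.027776 m

Δh ≈ 2.8 cm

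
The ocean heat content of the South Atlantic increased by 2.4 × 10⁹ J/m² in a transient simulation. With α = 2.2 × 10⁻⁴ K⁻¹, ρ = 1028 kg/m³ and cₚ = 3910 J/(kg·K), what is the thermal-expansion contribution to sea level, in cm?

Δh = 13.1 cm

Δh = αQ/(ρcₚ) = 2.2×10⁻⁴ × 2.4×10⁹ / (1028 × 3910) ≈ 0.13136 m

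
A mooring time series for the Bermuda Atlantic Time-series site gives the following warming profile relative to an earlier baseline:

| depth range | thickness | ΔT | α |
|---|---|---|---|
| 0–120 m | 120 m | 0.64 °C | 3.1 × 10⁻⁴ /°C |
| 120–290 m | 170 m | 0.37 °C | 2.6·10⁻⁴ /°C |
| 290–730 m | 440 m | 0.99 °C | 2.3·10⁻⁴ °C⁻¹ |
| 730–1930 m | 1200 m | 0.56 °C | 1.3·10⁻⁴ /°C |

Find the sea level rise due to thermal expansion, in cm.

23 cm

Layer 1: 3.1×10⁻⁴ × 0.64 × 120 = 0.023808 m
120–290 m: 170 × 0.37 × 2.6×10⁻⁴ = 0.016354 m
290–730 m: 2.3×10⁻⁴ × 0.99 × 440 = 0.100188 m
730–1930 m: 1.3×10⁻⁴ × 1200 × 0.56 = 0.08736 m
Δh = 0.023808 + 0.016354 + 0.100188 + 0.08736 = 0.22771 m ≈ 23 cm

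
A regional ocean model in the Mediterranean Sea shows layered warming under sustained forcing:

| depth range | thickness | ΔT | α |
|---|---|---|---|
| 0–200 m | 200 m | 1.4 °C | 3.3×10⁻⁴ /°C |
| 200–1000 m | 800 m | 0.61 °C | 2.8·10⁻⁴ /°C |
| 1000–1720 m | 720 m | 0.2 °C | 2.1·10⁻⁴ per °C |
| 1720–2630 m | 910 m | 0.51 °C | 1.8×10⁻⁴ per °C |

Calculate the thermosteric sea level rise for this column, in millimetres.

340 mm of thermosteric rise

0–200 m: 3.3×10⁻⁴ × 1.4 × 200 = 0.09240 m
200–1000 m: 800 × 2.8×10⁻⁴ × 0.61 = 0.13664 m
1000–1720 m: 0.2 × 720 × 2.1×10⁻⁴ = 0.03024 m
910 × 1.8×10⁻⁴ × 0.51 = 0.083538 m
Δh = 0.09240 + 0.13664 + 0.03024 + 0.083538 = 0.342818 m ≈ 340 mm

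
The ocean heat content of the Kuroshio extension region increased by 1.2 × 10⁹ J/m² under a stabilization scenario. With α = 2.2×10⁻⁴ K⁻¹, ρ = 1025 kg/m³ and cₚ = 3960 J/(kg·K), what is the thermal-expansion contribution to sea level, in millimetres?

Δh = αQ/(ρcₚ) = 2.2×10⁻⁴ × 1.2×10⁹ / (1025 × 3960) ≈ 0.065041 m

Δh ≈ 65.0 mm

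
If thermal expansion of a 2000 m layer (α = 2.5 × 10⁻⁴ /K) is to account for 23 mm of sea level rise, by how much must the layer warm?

ΔT = Δh/(αH) = 0.023 / (2.5×10⁻⁴ × 2000) = 0.04600 °C

about 0.0460 °C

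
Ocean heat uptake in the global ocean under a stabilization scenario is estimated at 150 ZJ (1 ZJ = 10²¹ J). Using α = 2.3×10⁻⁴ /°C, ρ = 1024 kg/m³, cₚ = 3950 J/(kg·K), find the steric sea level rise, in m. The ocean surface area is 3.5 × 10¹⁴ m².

Per unit area: Q = 150×10²¹ / (3.5×10¹⁴) ≈ 4.286×10⁸ J/m²
Δh = αQ/(ρcₚ) = 2.3×10⁻⁴ × 4.286×10⁸ / (1024 × 3950) ≈ 0.024372 m

0.0244 m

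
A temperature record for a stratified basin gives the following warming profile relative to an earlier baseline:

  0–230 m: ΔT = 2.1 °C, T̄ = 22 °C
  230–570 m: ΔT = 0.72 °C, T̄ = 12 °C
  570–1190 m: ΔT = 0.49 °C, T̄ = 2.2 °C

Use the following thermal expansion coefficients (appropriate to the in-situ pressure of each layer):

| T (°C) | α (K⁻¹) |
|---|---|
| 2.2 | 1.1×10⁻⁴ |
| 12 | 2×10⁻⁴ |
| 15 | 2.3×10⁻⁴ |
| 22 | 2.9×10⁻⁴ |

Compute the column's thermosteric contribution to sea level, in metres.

0.222 m of thermosteric rise

Layer 1 at 22 °C → α = 2.9×10⁻⁴ K⁻¹
Layer 2 at 12 °C → α = 2×10⁻⁴ K⁻¹
Layer 3 at 2.2 °C → α = 1.1×10⁻⁴ K⁻¹
0–230 m: 2.9×10⁻⁴ × 230 × 2.1 = 0.14007 m
Layer 2: 0.72 × 340 × 2×10⁻⁴ = 0.04896 m
620 × 0.49 × 1.1×10⁻⁴ = 0.033418 m
Δh = 0.14007 + 0.04896 + 0.033418 = 0.222448 m ≈ 0.222 m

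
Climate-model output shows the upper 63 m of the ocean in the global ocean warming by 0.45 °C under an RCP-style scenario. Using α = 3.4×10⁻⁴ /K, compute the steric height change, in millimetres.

Δh = αΔT·H = 3.4×10⁻⁴ × 0.45 × 63 = 0.009639 m

Δh ≈ 9.64 mm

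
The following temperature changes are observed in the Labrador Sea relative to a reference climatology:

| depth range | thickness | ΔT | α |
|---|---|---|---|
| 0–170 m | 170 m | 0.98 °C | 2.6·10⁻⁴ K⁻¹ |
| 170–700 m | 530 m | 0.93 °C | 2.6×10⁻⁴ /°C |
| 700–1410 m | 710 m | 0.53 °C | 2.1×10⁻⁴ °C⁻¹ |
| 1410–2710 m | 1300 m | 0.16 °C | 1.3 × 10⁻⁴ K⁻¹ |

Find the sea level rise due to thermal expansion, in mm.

0.98 × 170 × 2.6×10⁻⁴ = 0.043316 m
170–700 m: 530 × 2.6×10⁻⁴ × 0.93 = 0.128154 m
Layer 3: 710 × 0.53 × 2.1×10⁻⁴ = 0.079023 m
1.3×10⁻⁴ × 1300 × 0.16 = 0.02704 m
Δh = 0.043316 + 0.128154 + 0.079023 + 0.02704 = 0.277533 m ≈ 278 mm

278 mm of thermosteric rise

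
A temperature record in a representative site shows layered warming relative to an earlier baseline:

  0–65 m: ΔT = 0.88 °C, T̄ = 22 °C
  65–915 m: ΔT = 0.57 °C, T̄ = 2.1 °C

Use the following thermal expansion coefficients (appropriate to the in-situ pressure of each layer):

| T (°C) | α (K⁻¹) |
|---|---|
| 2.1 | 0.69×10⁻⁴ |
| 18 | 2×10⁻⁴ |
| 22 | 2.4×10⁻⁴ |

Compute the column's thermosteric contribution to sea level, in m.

Layer 1 at 22 °C → α = 2.4×10⁻⁴ K⁻¹
Layer 2 at 2.1 °C → α = 0.69×10⁻⁴ K⁻¹
0.88 × 2.4×10⁻⁴ × 65 = 0.013728 m
0.57 × 0.69×10⁻⁴ × 850 = 0.0334305 m
Δh = 0.013728 + 0.0334305 = 0.0471585 m

0.0472 m of thermosteric rise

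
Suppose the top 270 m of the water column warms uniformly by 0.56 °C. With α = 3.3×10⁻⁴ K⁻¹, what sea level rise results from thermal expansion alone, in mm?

50 mm of thermosteric rise

Δh = αΔT·H = 3.3×10⁻⁴ × 0.56 × 270 = 0.049896 m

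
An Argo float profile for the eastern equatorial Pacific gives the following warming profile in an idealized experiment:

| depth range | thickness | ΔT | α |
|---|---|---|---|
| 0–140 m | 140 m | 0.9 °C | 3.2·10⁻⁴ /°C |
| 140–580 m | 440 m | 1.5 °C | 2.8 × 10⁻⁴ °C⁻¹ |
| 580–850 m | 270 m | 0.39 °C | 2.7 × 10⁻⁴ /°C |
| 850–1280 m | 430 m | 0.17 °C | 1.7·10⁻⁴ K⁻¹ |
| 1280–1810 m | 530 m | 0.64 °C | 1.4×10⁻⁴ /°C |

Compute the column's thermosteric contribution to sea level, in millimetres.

313 mm of thermosteric rise

0–140 m: 0.9 × 140 × 3.2×10⁻⁴ = 0.04032 m
Layer 2: 440 × 1.5 × 2.8×10⁻⁴ = 0.18480 m
0.39 × 270 × 2.7×10⁻⁴ = 0.028431 m
Layer 4: 430 × 0.17 × 1.7×10⁻⁴ = 0.012427 m
Layer 5: 0.64 × 530 × 1.4×10⁻⁴ = 0.047488 m
Δh = 0.04032 + 0.18480 + 0.028431 + 0.012427 + 0.047488 = 0.313466 m ≈ 313 mm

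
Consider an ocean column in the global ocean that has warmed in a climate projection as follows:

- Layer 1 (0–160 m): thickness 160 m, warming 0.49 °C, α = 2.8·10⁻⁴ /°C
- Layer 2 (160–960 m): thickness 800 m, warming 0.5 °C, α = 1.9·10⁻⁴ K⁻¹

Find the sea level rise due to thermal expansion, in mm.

2.8×10⁻⁴ × 0.49 × 160 = 0.021952 m
160–960 m: 800 × 1.9×10⁻⁴ × 0.5 = 0.07600 m
Δh = 0.021952 + 0.07600 = 0.097952 m

Δh = 98.0 mm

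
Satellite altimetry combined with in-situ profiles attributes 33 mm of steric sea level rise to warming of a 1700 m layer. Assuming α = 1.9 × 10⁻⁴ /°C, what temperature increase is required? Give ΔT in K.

0.102 K

ΔT = Δh/(αH) = 0.033 / (1.9×10⁻⁴ × 1700) ≈ 0.1022 K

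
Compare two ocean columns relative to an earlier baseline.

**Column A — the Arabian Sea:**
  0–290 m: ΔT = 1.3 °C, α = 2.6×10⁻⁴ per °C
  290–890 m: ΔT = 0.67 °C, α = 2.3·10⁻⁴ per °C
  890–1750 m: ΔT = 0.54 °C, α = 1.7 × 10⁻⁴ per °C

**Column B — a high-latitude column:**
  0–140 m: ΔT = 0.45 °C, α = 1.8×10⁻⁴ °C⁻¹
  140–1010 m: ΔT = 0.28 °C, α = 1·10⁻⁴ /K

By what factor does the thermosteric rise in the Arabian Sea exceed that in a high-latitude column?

A 0–290 m: 2.6×10⁻⁴ × 1.3 × 290 = 0.09802 m
A 600 × 2.3×10⁻⁴ × 0.67 = 0.09246 m
A Layer 3: 860 × 0.54 × 1.7×10⁻⁴ = 0.078948 m
A total: 0.269428 m
B Layer 1: 140 × 1.8×10⁻⁴ × 0.45 = 0.01134 m
B 0.28 × 870 × 1×10⁻⁴ = 0.02436 m
B total: 0.03570 m
Ratio: 0.269428 / 0.03570 ≈ 7.547

≈ 7.5×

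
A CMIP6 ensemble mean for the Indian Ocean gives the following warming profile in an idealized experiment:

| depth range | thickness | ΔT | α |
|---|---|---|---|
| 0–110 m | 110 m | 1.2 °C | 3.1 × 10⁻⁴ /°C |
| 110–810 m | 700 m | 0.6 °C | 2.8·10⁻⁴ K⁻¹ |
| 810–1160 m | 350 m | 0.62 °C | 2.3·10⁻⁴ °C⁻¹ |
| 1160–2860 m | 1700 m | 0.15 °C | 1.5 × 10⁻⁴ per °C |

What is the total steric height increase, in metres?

Δh = 0.247 m

0–110 m: 110 × 1.2 × 3.1×10⁻⁴ = 0.04092 m
700 × 0.6 × 2.8×10⁻⁴ = 0.11760 m
2.3×10⁻⁴ × 0.62 × 350 = 0.04991 m
Layer 4: 0.15 × 1.5×10⁻⁴ × 1700 = 0.03825 m
Δh = 0.04092 + 0.11760 + 0.04991 + 0.03825 = 0.24668 m ≈ 0.247 m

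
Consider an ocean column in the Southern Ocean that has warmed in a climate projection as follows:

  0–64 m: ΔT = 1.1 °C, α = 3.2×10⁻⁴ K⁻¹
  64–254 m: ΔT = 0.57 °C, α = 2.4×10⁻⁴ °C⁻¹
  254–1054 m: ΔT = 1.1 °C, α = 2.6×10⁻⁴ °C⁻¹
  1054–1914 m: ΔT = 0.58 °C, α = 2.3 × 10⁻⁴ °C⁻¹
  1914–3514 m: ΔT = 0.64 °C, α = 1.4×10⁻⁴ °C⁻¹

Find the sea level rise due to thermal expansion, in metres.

Δh ≈ 0.535 m

Layer 1: 3.2×10⁻⁴ × 1.1 × 64 = 0.022528 m
Layer 2: 0.57 × 2.4×10⁻⁴ × 190 = 0.025992 m
254–1054 m: 800 × 1.1 × 2.6×10⁻⁴ = 0.22880 m
Layer 4: 2.3×10⁻⁴ × 0.58 × 860 = 0.114724 m
Layer 5: 0.64 × 1600 × 1.4×10⁻⁴ = 0.14336 m
Δh = 0.022528 + 0.025992 + 0.22880 + 0.114724 + 0.14336 = 0.535404 m ≈ 0.535 m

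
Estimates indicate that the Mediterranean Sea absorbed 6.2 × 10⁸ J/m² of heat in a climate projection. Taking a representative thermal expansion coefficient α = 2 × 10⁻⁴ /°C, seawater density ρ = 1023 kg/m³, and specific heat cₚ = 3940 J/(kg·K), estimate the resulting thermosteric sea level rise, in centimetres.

Δh = αQ/(ρcₚ) = 2×10⁻⁴ × 6.2×10⁸ / (1023 × 3940) ≈ 0.030764 m

3.08 cm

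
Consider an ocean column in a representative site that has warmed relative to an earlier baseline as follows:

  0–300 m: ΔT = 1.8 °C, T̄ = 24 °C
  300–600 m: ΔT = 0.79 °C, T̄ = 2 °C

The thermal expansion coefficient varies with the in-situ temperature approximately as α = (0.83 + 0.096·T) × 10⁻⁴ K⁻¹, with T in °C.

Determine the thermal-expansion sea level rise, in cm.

Layer 1: α = (0.83 + 0.096×24)×10⁻⁴ = 3.134×10⁻⁴ K⁻¹
Layer 2: α = (0.83 + 0.096×2)×10⁻⁴ = 1.022×10⁻⁴ K⁻¹
0–300 m: 3.134×10⁻⁴ × 1.8 × 300 = 0.169236 m
300–600 m: 1.022×10⁻⁴ × 300 × 0.79 = 0.0242214 m
Δh = 0.169236 + 0.0242214 = 0.1934574 m

Δh = 19 cm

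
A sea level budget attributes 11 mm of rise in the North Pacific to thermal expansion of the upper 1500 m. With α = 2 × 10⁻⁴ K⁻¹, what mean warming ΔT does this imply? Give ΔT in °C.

ΔT = Δh/(αH) = 0.011 / (2×10⁻⁴ × 1500) ≈ 0.03667 °C

about 0.0367 °C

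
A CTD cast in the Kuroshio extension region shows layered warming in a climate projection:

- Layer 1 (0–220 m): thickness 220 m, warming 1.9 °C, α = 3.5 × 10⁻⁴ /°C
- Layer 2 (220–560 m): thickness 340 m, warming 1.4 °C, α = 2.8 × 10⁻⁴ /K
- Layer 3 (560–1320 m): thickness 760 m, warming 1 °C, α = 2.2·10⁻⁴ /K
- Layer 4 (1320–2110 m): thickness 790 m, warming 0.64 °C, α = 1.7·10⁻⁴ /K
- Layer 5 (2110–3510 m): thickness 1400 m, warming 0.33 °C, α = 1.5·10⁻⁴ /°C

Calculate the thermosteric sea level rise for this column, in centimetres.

1.9 × 3.5×10⁻⁴ × 220 = 0.14630 m
1.4 × 340 × 2.8×10⁻⁴ = 0.13328 m
2.2×10⁻⁴ × 760 × 1 = 0.16720 m
Layer 4: 1.7×10⁻⁴ × 790 × 0.64 = 0.085952 m
2110–3510 m: 1400 × 0.33 × 1.5×10⁻⁴ = 0.06930 m
Δh = 0.14630 + 0.13328 + 0.16720 + 0.085952 + 0.06930 = 0.602032 m

60.2 cm of thermosteric rise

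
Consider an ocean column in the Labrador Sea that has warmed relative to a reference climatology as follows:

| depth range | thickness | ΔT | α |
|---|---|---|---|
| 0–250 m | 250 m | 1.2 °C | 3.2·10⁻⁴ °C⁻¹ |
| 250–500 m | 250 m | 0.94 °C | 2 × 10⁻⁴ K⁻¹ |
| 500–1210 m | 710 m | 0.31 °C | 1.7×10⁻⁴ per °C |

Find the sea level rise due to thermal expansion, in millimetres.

3.2×10⁻⁴ × 1.2 × 250 = 0.09600 m
250–500 m: 250 × 0.94 × 2×10⁻⁴ = 0.04700 m
500–1210 m: 0.31 × 1.7×10⁻⁴ × 710 = 0.037417 m
Δh = 0.09600 + 0.04700 + 0.037417 = 0.180417 m

180 mm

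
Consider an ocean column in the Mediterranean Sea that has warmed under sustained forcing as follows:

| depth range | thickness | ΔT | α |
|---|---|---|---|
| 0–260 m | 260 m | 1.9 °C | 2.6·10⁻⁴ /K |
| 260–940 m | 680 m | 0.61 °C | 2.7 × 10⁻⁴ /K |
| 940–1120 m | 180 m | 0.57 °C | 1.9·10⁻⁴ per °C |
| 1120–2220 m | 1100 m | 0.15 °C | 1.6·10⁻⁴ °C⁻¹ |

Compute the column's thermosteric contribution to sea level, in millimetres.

Δh ≈ 286 mm

0–260 m: 2.6×10⁻⁴ × 260 × 1.9 = 0.12844 m
680 × 2.7×10⁻⁴ × 0.61 = 0.111996 m
940–1120 m: 0.57 × 1.9×10⁻⁴ × 180 = 0.019494 m
1120–2220 m: 1100 × 0.15 × 1.6×10⁻⁴ = 0.02640 m
Δh = 0.12844 + 0.111996 + 0.019494 + 0.02640 = 0.28633 m ≈ 286 mm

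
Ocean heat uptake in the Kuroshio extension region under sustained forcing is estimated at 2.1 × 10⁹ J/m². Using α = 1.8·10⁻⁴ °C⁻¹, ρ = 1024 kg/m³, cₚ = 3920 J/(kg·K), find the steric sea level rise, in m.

Δh = αQ/(ρcₚ) = 1.8×10⁻⁴ × 2.1×10⁹ / (1024 × 3920) ≈ 0.094169 m

0.0942 m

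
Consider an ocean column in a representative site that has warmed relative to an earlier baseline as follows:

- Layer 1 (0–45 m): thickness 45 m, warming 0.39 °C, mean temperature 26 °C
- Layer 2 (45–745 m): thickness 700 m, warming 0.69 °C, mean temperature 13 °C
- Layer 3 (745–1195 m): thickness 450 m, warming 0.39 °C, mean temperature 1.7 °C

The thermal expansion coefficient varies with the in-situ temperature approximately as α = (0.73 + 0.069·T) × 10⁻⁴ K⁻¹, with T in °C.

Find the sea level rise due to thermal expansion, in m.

0.098 m of thermosteric rise

Layer 1: α = (0.73 + 0.069×26)×10⁻⁴ = 2.524×10⁻⁴ K⁻¹
Layer 2: α = (0.73 + 0.069×13)×10⁻⁴ = 1.627×10⁻⁴ K⁻¹
Layer 3: α = (0.73 + 0.069×1.7)×10⁻⁴ = 0.8473×10⁻⁴ K⁻¹
0–45 m: 2.524×10⁻⁴ × 0.39 × 45 = 0.00442962 m
45–745 m: 1.627×10⁻⁴ × 0.69 × 700 = 0.0785841 m
745–1195 m: 0.39 × 450 × 0.8473×10⁻⁴ = 0.014870115 m
Δh = 0.00442962 + 0.0785841 + 0.014870115 = 0.097883835 m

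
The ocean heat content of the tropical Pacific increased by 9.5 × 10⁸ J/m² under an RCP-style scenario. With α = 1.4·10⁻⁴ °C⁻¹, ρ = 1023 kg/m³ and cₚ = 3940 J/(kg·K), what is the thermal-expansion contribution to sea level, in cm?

Δh = 3.30 cm

Δh = αQ/(ρcₚ) = 1.4×10⁻⁴ × 9.5×10⁸ / (1023 × 3940) ≈ 0.032997 m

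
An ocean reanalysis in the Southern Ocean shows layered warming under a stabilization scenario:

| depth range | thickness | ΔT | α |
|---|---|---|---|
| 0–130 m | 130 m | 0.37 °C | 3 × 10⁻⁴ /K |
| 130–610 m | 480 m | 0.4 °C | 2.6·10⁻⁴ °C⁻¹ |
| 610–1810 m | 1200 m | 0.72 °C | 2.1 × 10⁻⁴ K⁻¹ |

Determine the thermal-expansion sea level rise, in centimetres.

Δh ≈ 24.6 cm

3×10⁻⁴ × 130 × 0.37 = 0.01443 m
Layer 2: 0.4 × 2.6×10⁻⁴ × 480 = 0.04992 m
Layer 3: 0.72 × 1200 × 2.1×10⁻⁴ = 0.18144 m
Δh = 0.01443 + 0.04992 + 0.18144 = 0.24579 m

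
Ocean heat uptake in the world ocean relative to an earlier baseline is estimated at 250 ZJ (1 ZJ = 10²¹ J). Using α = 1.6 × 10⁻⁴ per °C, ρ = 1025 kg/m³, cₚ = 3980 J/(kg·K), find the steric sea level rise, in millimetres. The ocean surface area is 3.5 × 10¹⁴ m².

28 mm

Per unit area: Q = 250×10²¹ / (3.5×10¹⁴) ≈ 7.143×10⁸ J/m²
Δh = αQ/(ρcₚ) = 1.6×10⁻⁴ × 7.143×10⁸ / (1025 × 3980) ≈ 0.028015 m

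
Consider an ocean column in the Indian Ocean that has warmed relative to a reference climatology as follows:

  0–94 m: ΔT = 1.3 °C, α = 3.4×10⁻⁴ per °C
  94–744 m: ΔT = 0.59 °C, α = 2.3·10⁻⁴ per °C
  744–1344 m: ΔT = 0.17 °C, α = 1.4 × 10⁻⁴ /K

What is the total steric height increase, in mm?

Δh ≈ 144 mm

3.4×10⁻⁴ × 1.3 × 94 = 0.041548 m
650 × 2.3×10⁻⁴ × 0.59 = 0.088205 m
600 × 1.4×10⁻⁴ × 0.17 = 0.01428 m
Δh = 0.041548 + 0.088205 + 0.01428 = 0.144033 m ≈ 144 mm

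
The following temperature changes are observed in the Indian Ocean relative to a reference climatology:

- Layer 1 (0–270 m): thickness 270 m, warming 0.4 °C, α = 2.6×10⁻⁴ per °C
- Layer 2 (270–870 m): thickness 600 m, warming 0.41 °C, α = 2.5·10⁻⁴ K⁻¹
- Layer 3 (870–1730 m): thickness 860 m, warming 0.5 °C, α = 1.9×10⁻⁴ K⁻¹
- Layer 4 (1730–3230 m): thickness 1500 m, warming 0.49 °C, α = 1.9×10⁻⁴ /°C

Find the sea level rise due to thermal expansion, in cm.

Layer 1: 2.6×10⁻⁴ × 0.4 × 270 = 0.02808 m
0.41 × 600 × 2.5×10⁻⁴ = 0.06150 m
Layer 3: 0.5 × 1.9×10⁻⁴ × 860 = 0.08170 m
Layer 4: 1.9×10⁻⁴ × 0.49 × 1500 = 0.13965 m
Δh = 0.02808 + 0.06150 + 0.08170 + 0.13965 = 0.31093 m

31 cm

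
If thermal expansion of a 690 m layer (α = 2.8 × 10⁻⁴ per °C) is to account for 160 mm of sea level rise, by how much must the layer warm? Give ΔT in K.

0.828 K

ΔT = Δh/(αH) = 0.16 / (2.8×10⁻⁴ × 690) ≈ 0.8282 K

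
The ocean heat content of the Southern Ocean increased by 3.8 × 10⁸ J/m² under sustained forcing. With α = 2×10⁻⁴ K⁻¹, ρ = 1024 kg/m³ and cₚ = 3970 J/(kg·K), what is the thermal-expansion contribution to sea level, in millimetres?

19 mm of thermosteric rise

Δh = αQ/(ρcₚ) = 2×10⁻⁴ × 3.8×10⁸ / (1024 × 3970) ≈ 0.018695 m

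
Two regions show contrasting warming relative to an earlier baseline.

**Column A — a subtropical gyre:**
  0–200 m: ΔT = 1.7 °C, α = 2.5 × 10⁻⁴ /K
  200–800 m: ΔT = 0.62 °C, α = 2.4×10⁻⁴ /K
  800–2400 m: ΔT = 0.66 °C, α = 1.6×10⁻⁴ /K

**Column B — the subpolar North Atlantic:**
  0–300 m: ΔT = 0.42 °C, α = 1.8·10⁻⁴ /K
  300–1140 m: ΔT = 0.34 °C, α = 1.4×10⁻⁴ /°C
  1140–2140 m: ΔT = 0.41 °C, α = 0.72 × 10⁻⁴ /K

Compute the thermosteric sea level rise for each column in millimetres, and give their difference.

A 1.7 × 2.5×10⁻⁴ × 200 = 0.08500 m
A 2.4×10⁻⁴ × 600 × 0.62 = 0.08928 m
A 0.66 × 1.6×10⁻⁴ × 1600 = 0.16896 m
A total: 0.34324 m
B 0–300 m: 1.8×10⁻⁴ × 0.42 × 300 = 0.02268 m
B Layer 2: 1.4×10⁻⁴ × 0.34 × 840 = 0.039984 m
B Layer 3: 1000 × 0.41 × 0.72×10⁻⁴ = 0.02952 m
B total: 0.092184 m
Difference: 0.34324 − 0.092184 = 0.251056 m

Δh_A ≈ 343 mm, Δh_B ≈ 92.2 mm; difference ≈ 251 mm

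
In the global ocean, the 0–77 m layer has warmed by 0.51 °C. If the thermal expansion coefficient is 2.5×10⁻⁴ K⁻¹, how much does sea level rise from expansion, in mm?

Δh = αΔT·H = 2.5×10⁻⁴ × 0.51 × 77 = 0.0098175 m

9.82 mm of thermosteric rise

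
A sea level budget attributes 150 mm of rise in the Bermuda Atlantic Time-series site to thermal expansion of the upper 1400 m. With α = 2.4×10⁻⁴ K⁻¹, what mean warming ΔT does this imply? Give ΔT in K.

ΔT = Δh/(αH) = 0.15 / (2.4×10⁻⁴ × 1400) ≈ 0.4464 K

about 0.45 K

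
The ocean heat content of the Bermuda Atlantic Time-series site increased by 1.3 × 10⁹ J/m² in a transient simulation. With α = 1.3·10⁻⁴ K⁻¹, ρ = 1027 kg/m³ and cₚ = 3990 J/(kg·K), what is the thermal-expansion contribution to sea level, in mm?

about 41.2 mm

Δh = αQ/(ρcₚ) = 1.3×10⁻⁴ × 1.3×10⁹ / (1027 × 3990) ≈ 0.041242 m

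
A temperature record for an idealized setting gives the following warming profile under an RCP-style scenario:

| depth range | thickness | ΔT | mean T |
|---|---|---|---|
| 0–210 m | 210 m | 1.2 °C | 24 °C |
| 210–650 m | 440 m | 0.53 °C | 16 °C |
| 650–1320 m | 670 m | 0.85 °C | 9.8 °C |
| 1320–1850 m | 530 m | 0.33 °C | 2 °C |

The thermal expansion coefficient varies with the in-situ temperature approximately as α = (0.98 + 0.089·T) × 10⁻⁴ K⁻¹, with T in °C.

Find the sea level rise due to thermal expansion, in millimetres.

Δh ≈ 260 mm

Layer 1: α = (0.98 + 0.089×24)×10⁻⁴ = 3.116×10⁻⁴ K⁻¹
Layer 2: α = (0.98 + 0.089×16)×10⁻⁴ = 2.404×10⁻⁴ K⁻¹
Layer 3: α = (0.98 + 0.089×9.8)×10⁻⁴ = 1.8522×10⁻⁴ K⁻¹
Layer 4: α = (0.98 + 0.089×2)×10⁻⁴ = 1.158×10⁻⁴ K⁻¹
3.116×10⁻⁴ × 1.2 × 210 = 0.0785232 m
2.404×10⁻⁴ × 440 × 0.53 = 0.05606128 m
650–1320 m: 0.85 × 670 × 1.8522×10⁻⁴ = 0.10548279 m
1320–1850 m: 530 × 0.33 × 1.158×10⁻⁴ = 0.02025342 m
Δh = 0.0785232 + 0.05606128 + 0.10548279 + 0.02025342 = 0.26032069 m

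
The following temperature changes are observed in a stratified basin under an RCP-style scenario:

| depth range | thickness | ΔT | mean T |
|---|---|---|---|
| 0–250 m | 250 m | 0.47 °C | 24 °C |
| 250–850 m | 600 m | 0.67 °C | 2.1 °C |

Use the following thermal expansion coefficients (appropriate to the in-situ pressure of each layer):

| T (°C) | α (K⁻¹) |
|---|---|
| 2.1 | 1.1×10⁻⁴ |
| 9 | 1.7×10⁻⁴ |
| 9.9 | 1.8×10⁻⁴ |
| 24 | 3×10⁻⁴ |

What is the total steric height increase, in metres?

Δh ≈ 0.0795 m

Layer 1 at 24 °C → α = 3×10⁻⁴ K⁻¹
Layer 2 at 2.1 °C → α = 1.1×10⁻⁴ K⁻¹
Layer 1: 3×10⁻⁴ × 250 × 0.47 = 0.03525 m
250–850 m: 0.67 × 1.1×10⁻⁴ × 600 = 0.04422 m
Δh = 0.03525 + 0.04422 = 0.07947 m ≈ 0.0795 m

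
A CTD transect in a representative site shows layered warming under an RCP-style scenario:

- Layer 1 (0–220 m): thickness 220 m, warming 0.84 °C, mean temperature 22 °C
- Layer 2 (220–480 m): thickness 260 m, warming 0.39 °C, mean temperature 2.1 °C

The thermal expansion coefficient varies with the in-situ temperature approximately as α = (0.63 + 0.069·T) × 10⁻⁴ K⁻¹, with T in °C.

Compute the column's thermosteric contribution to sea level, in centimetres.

4.76 cm

Layer 1: α = (0.63 + 0.069×22)×10⁻⁴ = 2.148×10⁻⁴ K⁻¹
Layer 2: α = (0.63 + 0.069×2.1)×10⁻⁴ = 0.7749×10⁻⁴ K⁻¹
0–220 m: 0.84 × 2.148×10⁻⁴ × 220 = 0.03969504 m
220–480 m: 0.7749×10⁻⁴ × 260 × 0.39 = 0.007857486 m
Δh = 0.03969504 + 0.007857486 = 0.047552526 m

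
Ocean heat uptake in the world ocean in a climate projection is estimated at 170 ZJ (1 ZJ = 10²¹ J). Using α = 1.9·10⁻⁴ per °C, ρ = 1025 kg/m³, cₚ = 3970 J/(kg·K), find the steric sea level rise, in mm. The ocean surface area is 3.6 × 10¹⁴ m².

Per unit area: Q = 170×10²¹ / (3.6×10¹⁴) ≈ 4.722×10⁸ J/m²
Δh = αQ/(ρcₚ) = 1.9×10⁻⁴ × 4.722×10⁸ / (1025 × 3970) ≈ 0.022048 m

Δh ≈ 22.0 mm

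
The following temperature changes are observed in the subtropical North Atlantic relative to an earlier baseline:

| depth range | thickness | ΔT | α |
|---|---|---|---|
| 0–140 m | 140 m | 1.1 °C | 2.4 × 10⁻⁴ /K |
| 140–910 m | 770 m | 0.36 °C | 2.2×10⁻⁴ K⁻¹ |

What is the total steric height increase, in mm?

Layer 1: 1.1 × 2.4×10⁻⁴ × 140 = 0.03696 m
140–910 m: 770 × 2.2×10⁻⁴ × 0.36 = 0.060984 m
Δh = 0.03696 + 0.060984 = 0.097944 m ≈ 98 mm

98 mm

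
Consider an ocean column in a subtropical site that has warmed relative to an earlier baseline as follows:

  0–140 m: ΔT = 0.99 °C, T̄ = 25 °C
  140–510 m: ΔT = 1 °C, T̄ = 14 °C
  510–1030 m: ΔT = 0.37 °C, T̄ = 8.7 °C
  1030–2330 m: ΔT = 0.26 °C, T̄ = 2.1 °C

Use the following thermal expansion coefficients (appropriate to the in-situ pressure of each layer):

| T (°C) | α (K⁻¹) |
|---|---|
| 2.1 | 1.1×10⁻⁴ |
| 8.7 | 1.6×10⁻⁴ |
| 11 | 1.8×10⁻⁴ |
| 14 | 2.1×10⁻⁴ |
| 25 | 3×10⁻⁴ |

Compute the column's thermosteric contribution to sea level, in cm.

Δh = 19 cm

Layer 1 at 25 °C → α = 3×10⁻⁴ K⁻¹
Layer 2 at 14 °C → α = 2.1×10⁻⁴ K⁻¹
Layer 3 at 8.7 °C → α = 1.6×10⁻⁴ K⁻¹
Layer 4 at 2.1 °C → α = 1.1×10⁻⁴ K⁻¹
0–140 m: 140 × 0.99 × 3×10⁻⁴ = 0.04158 m
Layer 2: 370 × 1 × 2.1×10⁻⁴ = 0.07770 m
Layer 3: 1.6×10⁻⁴ × 0.37 × 520 = 0.030784 m
1300 × 0.26 × 1.1×10⁻⁴ = 0.03718 m
Δh = 0.04158 + 0.07770 + 0.030784 + 0.03718 = 0.187244 m ≈ 19 cm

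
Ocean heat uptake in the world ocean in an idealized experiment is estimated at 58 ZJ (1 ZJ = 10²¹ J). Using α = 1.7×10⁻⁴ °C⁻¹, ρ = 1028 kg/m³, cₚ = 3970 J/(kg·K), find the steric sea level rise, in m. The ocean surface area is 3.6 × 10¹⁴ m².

Per unit area: Q = 58×10²¹ / (3.6×10¹⁴) ≈ 1.611×10⁸ J/m²
Δh = αQ/(ρcₚ) = 1.7×10⁻⁴ × 1.611×10⁸ / (1028 × 3970) ≈ 0.0067106 m

Δh ≈ 0.00671 m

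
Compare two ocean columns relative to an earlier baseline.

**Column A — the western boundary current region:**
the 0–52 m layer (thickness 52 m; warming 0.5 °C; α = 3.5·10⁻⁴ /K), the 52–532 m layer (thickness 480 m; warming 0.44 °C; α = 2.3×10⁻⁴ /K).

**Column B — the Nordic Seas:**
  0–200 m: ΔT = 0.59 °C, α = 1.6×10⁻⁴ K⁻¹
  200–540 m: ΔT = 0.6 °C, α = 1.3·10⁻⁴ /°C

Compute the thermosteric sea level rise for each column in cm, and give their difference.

A 3.5×10⁻⁴ × 52 × 0.5 = 0.00910 m
A Layer 2: 480 × 0.44 × 2.3×10⁻⁴ = 0.048576 m
A total: 0.057676 m
B 0.59 × 200 × 1.6×10⁻⁴ = 0.01888 m
B Layer 2: 340 × 0.6 × 1.3×10⁻⁴ = 0.02652 m
B total: 0.04540 m
Difference: 0.057676 − 0.04540 = 0.012276 m

A: 5.77 cm; B: 4.54 cm; difference 1.23 cm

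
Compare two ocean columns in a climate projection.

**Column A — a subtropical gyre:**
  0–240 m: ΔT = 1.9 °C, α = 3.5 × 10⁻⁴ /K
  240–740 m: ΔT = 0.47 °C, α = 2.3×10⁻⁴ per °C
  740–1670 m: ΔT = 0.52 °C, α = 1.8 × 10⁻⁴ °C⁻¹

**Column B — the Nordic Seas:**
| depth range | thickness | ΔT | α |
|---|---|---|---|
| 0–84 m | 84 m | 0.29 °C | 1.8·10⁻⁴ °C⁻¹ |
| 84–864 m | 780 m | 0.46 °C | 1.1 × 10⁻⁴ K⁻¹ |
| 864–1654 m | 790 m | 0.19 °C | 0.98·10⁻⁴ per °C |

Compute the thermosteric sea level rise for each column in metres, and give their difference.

A: 0.30 m; B: 0.059 m; difference 0.24 m

A 1.9 × 3.5×10⁻⁴ × 240 = 0.15960 m
A 240–740 m: 0.47 × 2.3×10⁻⁴ × 500 = 0.05405 m
A 740–1670 m: 930 × 1.8×10⁻⁴ × 0.52 = 0.087048 m
A total: 0.300698 m
B 0–84 m: 0.29 × 1.8×10⁻⁴ × 84 = 0.0043848 m
B 780 × 1.1×10⁻⁴ × 0.46 = 0.039468 m
B 0.98×10⁻⁴ × 0.19 × 790 = 0.0147098 m
B total: 0.0585626 m
Difference: 0.300698 − 0.0585626 = 0.2421354 m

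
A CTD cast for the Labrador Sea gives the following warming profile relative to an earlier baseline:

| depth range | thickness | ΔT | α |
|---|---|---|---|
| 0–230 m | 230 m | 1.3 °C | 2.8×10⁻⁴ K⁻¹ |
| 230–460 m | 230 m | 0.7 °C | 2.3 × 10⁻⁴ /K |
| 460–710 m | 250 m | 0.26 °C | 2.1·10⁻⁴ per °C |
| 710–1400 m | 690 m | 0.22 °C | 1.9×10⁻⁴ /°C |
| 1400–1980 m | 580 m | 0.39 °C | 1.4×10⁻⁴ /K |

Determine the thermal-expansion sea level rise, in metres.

0.195 m of thermosteric rise

0–230 m: 1.3 × 230 × 2.8×10⁻⁴ = 0.08372 m
230 × 0.7 × 2.3×10⁻⁴ = 0.03703 m
460–710 m: 0.26 × 250 × 2.1×10⁻⁴ = 0.01365 m
Layer 4: 0.22 × 690 × 1.9×10⁻⁴ = 0.028842 m
Layer 5: 1.4×10⁻⁴ × 580 × 0.39 = 0.031668 m
Δh = 0.08372 + 0.03703 + 0.01365 + 0.028842 + 0.031668 = 0.19491 m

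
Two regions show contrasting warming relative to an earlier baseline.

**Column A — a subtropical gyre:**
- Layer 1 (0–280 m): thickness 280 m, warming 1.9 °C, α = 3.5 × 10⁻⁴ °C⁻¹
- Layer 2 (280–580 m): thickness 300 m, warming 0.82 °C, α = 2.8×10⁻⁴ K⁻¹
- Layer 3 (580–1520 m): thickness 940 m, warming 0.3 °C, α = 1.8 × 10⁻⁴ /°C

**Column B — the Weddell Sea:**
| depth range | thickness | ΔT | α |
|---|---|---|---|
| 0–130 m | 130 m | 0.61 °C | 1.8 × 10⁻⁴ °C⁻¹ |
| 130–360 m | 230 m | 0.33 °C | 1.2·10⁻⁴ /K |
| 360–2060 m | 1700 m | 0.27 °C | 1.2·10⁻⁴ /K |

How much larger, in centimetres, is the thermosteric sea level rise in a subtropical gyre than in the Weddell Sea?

Δh_A − Δh_B ≈ 23 cm

A 280 × 3.5×10⁻⁴ × 1.9 = 0.18620 m
A Layer 2: 300 × 0.82 × 2.8×10⁻⁴ = 0.06888 m
A 940 × 1.8×10⁻⁴ × 0.3 = 0.05076 m
A total: 0.30584 m
B Layer 1: 1.8×10⁻⁴ × 130 × 0.61 = 0.014274 m
B 0.33 × 230 × 1.2×10⁻⁴ = 0.009108 m
B 360–2060 m: 1.2×10⁻⁴ × 0.27 × 1700 = 0.05508 m
B total: 0.078462 m
Difference: 0.30584 − 0.078462 = 0.227378 m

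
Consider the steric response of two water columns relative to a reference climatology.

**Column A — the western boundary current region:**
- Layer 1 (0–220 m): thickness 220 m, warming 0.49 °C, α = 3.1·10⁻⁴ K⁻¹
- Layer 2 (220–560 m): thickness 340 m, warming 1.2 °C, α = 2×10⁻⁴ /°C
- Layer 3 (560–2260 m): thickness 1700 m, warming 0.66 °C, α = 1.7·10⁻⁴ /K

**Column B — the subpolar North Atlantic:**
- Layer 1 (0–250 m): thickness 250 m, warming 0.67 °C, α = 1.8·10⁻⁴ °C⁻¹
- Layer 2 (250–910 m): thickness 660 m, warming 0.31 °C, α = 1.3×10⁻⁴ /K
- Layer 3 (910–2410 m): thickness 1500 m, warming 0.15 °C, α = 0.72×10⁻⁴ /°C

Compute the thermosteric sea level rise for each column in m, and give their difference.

A: 0.31 m; B: 0.073 m; difference 0.23 m

A Layer 1: 3.1×10⁻⁴ × 220 × 0.49 = 0.033418 m
A 220–560 m: 340 × 2×10⁻⁴ × 1.2 = 0.08160 m
A 0.66 × 1700 × 1.7×10⁻⁴ = 0.19074 m
A total: 0.305758 m
B 0–250 m: 1.8×10⁻⁴ × 0.67 × 250 = 0.03015 m
B Layer 2: 0.31 × 1.3×10⁻⁴ × 660 = 0.026598 m
B 0.72×10⁻⁴ × 0.15 × 1500 = 0.01620 m
B total: 0.072948 m
Difference: 0.305758 − 0.072948 = 0.23281 m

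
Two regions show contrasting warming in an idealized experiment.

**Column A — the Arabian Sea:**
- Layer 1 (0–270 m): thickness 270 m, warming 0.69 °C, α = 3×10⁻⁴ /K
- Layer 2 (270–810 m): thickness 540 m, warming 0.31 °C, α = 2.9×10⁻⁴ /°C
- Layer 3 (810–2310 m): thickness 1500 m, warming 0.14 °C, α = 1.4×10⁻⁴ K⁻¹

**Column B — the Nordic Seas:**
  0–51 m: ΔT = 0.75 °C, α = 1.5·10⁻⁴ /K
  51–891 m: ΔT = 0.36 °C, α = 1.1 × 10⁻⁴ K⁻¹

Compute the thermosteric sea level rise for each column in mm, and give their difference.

Δh_A ≈ 130 mm, Δh_B ≈ 39 mm; difference ≈ 95 mm

A 0.69 × 3×10⁻⁴ × 270 = 0.05589 m
A 270–810 m: 540 × 2.9×10⁻⁴ × 0.31 = 0.048546 m
A 810–2310 m: 1.4×10⁻⁴ × 1500 × 0.14 = 0.02940 m
A total: 0.133836 m
B 0–51 m: 0.75 × 1.5×10⁻⁴ × 51 = 0.0057375 m
B 0.36 × 840 × 1.1×10⁻⁴ = 0.033264 m
B total: 0.0390015 m
Difference: 0.133836 − 0.0390015 = 0.0948345 m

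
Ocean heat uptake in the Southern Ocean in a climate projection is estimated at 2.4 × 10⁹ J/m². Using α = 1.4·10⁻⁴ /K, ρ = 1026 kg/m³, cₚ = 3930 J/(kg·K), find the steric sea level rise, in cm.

Δh = αQ/(ρcₚ) = 1.4×10⁻⁴ × 2.4×10⁹ / (1026 × 3930) ≈ 0.08333 m

Δh ≈ 8.33 cm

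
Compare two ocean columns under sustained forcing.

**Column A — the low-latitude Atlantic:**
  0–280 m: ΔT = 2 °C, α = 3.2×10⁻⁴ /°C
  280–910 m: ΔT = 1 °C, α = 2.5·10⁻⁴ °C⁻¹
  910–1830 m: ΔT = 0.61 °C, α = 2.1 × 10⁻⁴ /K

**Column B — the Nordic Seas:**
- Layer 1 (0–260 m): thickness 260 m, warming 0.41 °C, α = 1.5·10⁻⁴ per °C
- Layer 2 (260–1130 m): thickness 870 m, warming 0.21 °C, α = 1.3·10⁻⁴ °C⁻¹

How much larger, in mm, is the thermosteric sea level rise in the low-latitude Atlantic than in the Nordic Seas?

410 mm

A 0–280 m: 2 × 280 × 3.2×10⁻⁴ = 0.17920 m
A 630 × 2.5×10⁻⁴ × 1 = 0.15750 m
A Layer 3: 920 × 0.61 × 2.1×10⁻⁴ = 0.117852 m
A total: 0.454552 m
B Layer 1: 1.5×10⁻⁴ × 260 × 0.41 = 0.01599 m
B 0.21 × 870 × 1.3×10⁻⁴ = 0.023751 m
B total: 0.039741 m
Difference: 0.454552 − 0.039741 = 0.414811 m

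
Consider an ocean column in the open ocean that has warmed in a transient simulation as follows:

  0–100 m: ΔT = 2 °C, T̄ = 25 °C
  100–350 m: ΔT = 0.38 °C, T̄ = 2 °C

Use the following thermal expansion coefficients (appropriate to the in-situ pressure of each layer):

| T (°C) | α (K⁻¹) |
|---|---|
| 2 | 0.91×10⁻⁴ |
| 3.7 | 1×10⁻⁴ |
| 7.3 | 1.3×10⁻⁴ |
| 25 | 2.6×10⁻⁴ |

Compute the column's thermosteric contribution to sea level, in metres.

Layer 1 at 25 °C → α = 2.6×10⁻⁴ K⁻¹
Layer 2 at 2 °C → α = 0.91×10⁻⁴ K⁻¹
0–100 m: 2 × 2.6×10⁻⁴ × 100 = 0.05200 m
100–350 m: 250 × 0.91×10⁻⁴ × 0.38 = 0.008645 m
Δh = 0.05200 + 0.008645 = 0.060645 m ≈ 0.061 m

about 0.061 m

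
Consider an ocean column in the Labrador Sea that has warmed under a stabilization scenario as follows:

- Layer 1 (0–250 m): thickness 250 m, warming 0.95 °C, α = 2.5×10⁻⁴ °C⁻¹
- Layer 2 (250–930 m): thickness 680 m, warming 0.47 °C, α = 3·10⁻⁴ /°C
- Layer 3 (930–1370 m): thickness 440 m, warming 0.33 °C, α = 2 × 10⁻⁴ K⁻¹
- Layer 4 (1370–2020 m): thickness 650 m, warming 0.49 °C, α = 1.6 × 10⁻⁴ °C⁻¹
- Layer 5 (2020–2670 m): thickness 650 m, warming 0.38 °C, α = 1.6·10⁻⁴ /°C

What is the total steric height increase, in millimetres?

0–250 m: 2.5×10⁻⁴ × 0.95 × 250 = 0.059375 m
Layer 2: 0.47 × 680 × 3×10⁻⁴ = 0.09588 m
2×10⁻⁴ × 0.33 × 440 = 0.02904 m
1.6×10⁻⁴ × 650 × 0.49 = 0.05096 m
0.38 × 650 × 1.6×10⁻⁴ = 0.03952 m
Δh = 0.059375 + 0.09588 + 0.02904 + 0.05096 + 0.03952 = 0.274775 m

Δh ≈ 275 mm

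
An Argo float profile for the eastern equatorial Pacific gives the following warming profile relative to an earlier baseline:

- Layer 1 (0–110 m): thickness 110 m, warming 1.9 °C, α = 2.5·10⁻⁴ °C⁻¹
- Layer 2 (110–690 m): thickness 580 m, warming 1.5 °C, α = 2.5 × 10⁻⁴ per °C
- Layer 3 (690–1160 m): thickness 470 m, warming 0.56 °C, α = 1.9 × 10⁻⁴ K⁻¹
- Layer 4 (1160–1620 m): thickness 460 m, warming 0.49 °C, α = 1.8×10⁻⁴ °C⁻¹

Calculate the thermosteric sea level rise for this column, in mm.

Layer 1: 1.9 × 110 × 2.5×10⁻⁴ = 0.05225 m
2.5×10⁻⁴ × 580 × 1.5 = 0.21750 m
1.9×10⁻⁴ × 0.56 × 470 = 0.050008 m
1160–1620 m: 460 × 1.8×10⁻⁴ × 0.49 = 0.040572 m
Δh = 0.05225 + 0.21750 + 0.050008 + 0.040572 = 0.36033 m ≈ 360 mm

Δh ≈ 360 mm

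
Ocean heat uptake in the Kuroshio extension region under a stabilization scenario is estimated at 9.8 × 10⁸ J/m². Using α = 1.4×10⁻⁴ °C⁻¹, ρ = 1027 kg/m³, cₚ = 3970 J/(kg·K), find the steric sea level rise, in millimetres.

Δh ≈ 33.7 mm

Δh = αQ/(ρcₚ) = 1.4×10⁻⁴ × 9.8×10⁸ / (1027 × 3970) ≈ 0.033651 m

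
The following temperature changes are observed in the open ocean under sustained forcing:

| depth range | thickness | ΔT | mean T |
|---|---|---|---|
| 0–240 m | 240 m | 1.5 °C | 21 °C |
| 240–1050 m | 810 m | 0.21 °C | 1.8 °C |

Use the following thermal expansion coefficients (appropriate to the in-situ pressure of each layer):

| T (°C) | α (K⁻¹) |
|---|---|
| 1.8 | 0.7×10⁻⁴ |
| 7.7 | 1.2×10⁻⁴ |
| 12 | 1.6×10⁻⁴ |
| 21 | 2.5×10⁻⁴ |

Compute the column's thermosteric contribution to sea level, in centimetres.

Δh ≈ 10.2 cm

Layer 1 at 21 °C → α = 2.5×10⁻⁴ K⁻¹
Layer 2 at 1.8 °C → α = 0.7×10⁻⁴ K⁻¹
1.5 × 2.5×10⁻⁴ × 240 = 0.09000 m
Layer 2: 0.21 × 0.7×10⁻⁴ × 810 = 0.011907 m
Δh = 0.09000 + 0.011907 = 0.101907 m ≈ 10.2 cm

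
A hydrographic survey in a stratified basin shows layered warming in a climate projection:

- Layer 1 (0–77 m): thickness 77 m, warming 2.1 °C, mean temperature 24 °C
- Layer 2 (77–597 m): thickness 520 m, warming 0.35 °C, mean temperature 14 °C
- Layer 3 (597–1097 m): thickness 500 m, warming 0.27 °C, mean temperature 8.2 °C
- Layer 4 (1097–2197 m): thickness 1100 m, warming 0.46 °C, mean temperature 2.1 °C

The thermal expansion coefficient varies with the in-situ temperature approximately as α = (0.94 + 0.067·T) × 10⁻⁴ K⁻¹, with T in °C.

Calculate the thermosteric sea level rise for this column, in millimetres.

Layer 1: α = (0.94 + 0.067×24)×10⁻⁴ = 2.548×10⁻⁴ K⁻¹
Layer 2: α = (0.94 + 0.067×14)×10⁻⁴ = 1.878×10⁻⁴ K⁻¹
Layer 3: α = (0.94 + 0.067×8.2)×10⁻⁴ = 1.4894×10⁻⁴ K⁻¹
Layer 4: α = (0.94 + 0.067×2.1)×10⁻⁴ = 1.0807×10⁻⁴ K⁻¹
0–77 m: 77 × 2.548×10⁻⁴ × 2.1 = 0.04120116 m
Layer 2: 0.35 × 1.878×10⁻⁴ × 520 = 0.0341796 m
597–1097 m: 500 × 1.4894×10⁻⁴ × 0.27 = 0.0201069 m
1097–2197 m: 0.46 × 1100 × 1.0807×10⁻⁴ = 0.05468342 m
Δh = 0.04120116 + 0.0341796 + 0.0201069 + 0.05468342 = 0.15017108 m ≈ 150 mm

Δh = 150 mm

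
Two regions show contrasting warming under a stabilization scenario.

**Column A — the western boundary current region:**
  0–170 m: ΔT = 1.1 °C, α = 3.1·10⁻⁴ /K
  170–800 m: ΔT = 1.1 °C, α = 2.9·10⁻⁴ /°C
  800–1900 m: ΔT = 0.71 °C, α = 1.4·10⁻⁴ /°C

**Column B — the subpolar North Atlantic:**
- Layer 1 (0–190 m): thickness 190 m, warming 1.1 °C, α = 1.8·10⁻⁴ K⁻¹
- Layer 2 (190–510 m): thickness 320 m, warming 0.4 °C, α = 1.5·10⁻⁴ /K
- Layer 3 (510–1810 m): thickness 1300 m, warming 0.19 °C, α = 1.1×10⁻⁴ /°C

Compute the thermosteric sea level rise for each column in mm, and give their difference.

A 1.1 × 170 × 3.1×10⁻⁴ = 0.05797 m
A 1.1 × 630 × 2.9×10⁻⁴ = 0.20097 m
A 0.71 × 1.4×10⁻⁴ × 1100 = 0.10934 m
A total: 0.36828 m
B 1.8×10⁻⁴ × 1.1 × 190 = 0.03762 m
B 1.5×10⁻⁴ × 320 × 0.4 = 0.01920 m
B 0.19 × 1300 × 1.1×10⁻⁴ = 0.02717 m
B total: 0.08399 m
Difference: 0.36828 − 0.08399 = 0.28429 m

A: 368 mm; B: 84.0 mm; difference 284 mm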